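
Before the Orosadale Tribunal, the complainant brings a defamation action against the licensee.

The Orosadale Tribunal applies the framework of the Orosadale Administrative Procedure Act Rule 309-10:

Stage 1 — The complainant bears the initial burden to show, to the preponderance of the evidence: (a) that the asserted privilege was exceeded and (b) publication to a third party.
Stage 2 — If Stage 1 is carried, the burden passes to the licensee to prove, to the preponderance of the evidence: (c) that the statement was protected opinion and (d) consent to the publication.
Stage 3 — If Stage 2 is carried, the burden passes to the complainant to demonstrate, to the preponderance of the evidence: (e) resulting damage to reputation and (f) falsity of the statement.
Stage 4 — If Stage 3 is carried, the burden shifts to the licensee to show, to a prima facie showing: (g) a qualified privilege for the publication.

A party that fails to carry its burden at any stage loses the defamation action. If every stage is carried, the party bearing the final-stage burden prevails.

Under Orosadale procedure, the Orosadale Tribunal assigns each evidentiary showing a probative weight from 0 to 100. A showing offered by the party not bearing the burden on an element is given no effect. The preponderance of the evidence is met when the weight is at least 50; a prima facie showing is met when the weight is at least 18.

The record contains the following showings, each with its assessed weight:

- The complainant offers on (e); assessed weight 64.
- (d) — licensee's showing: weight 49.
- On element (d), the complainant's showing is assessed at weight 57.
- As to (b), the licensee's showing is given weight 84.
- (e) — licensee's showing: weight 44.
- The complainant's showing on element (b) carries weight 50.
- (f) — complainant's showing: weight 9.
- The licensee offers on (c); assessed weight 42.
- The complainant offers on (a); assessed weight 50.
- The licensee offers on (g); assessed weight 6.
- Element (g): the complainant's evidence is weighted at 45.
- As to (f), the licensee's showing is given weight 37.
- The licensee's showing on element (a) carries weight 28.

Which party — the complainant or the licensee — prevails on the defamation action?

Stage 1 — burden on complainant; standard: the preponderance of the evidence (weight is at least 50).
    (a): 50 (licensee's 28 disregarded) ≥ 50 [met]
    (b): 50 (licensee's 84 disregarded) ≥ 50 [met]
  All elements met. The burden passes to the licensee.
Stage 2 — burden on licensee; standard: the preponderance of the evidence (weight is at least 50).
    (c): 42 < 50 [not met]
    (d): 49 (complainant's 57 disregarded) < 50 [not met]
  Not every element is met, so the licensee fails to carry Stage 2.
So the complainant prevails.

complainant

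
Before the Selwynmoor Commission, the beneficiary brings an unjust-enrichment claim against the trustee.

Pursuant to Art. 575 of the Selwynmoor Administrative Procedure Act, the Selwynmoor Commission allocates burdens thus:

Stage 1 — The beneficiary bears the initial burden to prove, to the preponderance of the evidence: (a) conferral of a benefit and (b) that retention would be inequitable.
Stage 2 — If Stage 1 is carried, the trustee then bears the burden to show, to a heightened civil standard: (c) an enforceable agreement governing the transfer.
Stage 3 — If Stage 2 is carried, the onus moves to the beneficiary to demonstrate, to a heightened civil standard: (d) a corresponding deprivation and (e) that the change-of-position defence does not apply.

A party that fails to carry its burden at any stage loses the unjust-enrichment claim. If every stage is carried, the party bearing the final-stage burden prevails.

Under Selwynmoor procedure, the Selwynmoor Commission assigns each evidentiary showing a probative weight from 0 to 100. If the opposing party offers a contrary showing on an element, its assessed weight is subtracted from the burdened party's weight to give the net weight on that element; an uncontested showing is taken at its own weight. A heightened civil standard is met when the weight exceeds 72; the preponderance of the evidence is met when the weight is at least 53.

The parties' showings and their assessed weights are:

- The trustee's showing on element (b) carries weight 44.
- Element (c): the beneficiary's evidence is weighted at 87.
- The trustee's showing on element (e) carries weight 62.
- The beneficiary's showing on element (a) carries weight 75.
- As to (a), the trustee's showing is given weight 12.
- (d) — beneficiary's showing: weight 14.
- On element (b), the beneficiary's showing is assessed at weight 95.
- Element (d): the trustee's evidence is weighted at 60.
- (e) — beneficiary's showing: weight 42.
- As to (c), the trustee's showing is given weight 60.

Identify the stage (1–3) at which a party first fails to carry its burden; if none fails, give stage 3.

stage 1

Stage 1 — burden on beneficiary; standard: the preponderance of the evidence (weight is at least 53).
    (a): 75 − 12 = 63 ≥ 53 [met]
    (b): 95 − 44 = 51 < 53 [not met]
  Stage 1 not carried; the beneficiary fails its burden.
The trustee prevails.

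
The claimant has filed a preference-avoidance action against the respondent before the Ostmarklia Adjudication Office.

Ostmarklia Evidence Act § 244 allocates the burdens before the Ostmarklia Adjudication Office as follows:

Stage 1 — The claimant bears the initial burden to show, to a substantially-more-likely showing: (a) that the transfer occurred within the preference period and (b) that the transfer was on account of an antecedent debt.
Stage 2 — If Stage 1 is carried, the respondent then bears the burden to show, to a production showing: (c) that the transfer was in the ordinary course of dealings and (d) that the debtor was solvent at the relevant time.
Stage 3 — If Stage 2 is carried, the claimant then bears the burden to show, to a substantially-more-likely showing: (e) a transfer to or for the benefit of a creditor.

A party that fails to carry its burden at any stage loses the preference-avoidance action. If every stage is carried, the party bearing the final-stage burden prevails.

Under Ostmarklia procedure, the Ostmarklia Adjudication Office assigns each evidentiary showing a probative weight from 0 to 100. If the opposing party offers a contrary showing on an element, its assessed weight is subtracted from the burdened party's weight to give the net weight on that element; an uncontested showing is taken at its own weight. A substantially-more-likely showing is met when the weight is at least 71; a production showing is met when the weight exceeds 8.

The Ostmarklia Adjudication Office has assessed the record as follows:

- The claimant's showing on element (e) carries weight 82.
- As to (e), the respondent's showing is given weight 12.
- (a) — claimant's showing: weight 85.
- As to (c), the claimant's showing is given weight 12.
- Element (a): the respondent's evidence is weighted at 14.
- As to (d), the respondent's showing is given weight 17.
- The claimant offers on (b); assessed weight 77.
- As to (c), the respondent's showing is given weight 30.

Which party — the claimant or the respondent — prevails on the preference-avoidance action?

Stage 1 (claimant, a substantially-more-likely showing, weight is at least 71): (a) net 85−14=71 ≥ 71 — meets; (b) 77 ≥ 71 — meets.
  All elements met. The burden passes to the respondent.
Stage 2 (respondent, a production showing, weight exceeds 8): (c) net 30−12=18 > 8 — meets; (d) 17 > 8 — meets.
  Stage 2 carried; the burden shifts to the claimant.
Stage 3 (claimant, a substantially-more-likely showing, weight is at least 71): (e) net 82−12=70 < 71 — fails.
  Stage 3 not carried; the claimant fails its burden.
The respondent prevails.

respondent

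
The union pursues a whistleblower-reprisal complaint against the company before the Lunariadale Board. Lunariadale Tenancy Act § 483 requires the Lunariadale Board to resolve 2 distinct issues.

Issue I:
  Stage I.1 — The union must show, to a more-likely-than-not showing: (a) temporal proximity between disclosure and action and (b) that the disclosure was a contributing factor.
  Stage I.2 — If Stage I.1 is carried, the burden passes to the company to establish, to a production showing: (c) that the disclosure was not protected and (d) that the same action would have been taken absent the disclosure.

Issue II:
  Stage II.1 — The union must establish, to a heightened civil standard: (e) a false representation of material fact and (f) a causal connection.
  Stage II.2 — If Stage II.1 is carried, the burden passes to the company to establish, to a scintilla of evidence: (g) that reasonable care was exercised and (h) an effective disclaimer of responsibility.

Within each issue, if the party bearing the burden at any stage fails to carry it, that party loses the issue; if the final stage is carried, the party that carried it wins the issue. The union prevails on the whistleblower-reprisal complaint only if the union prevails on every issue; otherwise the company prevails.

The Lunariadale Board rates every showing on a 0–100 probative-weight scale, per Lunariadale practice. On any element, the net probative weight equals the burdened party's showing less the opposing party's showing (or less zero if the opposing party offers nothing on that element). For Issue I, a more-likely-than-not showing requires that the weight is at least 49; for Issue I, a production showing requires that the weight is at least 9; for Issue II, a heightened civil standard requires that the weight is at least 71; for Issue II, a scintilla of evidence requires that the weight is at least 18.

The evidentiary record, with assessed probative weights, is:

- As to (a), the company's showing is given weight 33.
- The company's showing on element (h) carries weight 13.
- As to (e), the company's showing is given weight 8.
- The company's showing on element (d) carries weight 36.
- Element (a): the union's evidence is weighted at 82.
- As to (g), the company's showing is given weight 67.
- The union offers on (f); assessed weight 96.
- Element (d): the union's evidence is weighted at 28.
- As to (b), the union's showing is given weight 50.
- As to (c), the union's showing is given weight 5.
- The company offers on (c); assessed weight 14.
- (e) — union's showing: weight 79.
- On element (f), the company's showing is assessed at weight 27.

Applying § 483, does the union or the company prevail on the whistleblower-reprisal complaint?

— Issue I —
At Stage I.1 the union must meet a more-likely-than-not showing (weight is at least 49): on (a) the weight is 82 less the opposing 33 gives net 49, which does reach 49, so (a) meets the standard; on (b) the weight is 50, ≥ 49, so (b) meets the standard.
  Stage I.1 carried; the burden shifts to the company.
At Stage I.2 the company must meet a production showing (weight is at least 9): on (c) the weight is 14 less the opposing 5 gives net 9, ≥ 9, so (c) meets the standard; on (d) the weight is 36 less the opposing 28 gives net 8, which does not reach 9, so (d) does not meet the standard.
  The company does not carry Stage I.2.
The union prevails on this issue.
— Issue II —
Stage II.1 (union, a heightened civil standard, weight is at least 71): (e) net 79−8=71 ≥ 71 — meets; (f) net 96−27=69 < 71 — fails.
  The union does not carry Stage II.1.
The analysis ends at Stage II.1; the company prevails on this issue.
Per-issue: Issue I → union; Issue II → company. The union must prevail on every issue; overall, the company prevails.

company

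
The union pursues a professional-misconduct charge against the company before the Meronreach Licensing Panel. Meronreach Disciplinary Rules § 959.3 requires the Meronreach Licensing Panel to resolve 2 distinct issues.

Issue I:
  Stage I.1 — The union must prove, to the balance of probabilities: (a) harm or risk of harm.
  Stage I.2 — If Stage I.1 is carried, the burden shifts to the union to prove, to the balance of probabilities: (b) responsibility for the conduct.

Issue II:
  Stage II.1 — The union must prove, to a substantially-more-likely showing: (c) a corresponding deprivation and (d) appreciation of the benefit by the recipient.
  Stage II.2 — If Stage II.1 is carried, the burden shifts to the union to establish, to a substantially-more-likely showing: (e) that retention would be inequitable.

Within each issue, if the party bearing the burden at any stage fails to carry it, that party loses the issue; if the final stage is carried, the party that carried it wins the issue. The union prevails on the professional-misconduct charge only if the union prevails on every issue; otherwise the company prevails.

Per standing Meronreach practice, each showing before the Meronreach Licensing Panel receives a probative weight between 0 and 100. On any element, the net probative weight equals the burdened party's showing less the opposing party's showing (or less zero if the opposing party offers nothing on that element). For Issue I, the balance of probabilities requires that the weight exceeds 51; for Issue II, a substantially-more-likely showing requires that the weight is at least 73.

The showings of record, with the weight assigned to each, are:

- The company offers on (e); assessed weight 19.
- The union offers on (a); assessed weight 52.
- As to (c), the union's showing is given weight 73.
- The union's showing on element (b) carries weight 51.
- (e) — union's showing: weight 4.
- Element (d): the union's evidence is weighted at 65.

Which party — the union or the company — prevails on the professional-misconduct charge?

— Issue I —
Stage I.1 (union, the balance of probabilities, weight exceeds 51): (a) 52 > 51 — meets.
  Stage I.1 is satisfied; the union continues to bear the burden.
Stage I.2 (union, the balance of probabilities, weight exceeds 51): (b) 51 ≤ 51 — fails.
  The union does not carry Stage I.2.
The analysis ends at Stage I.2; the company prevails on this issue.
— Issue II —
Stage II.1 — burden on union; standard: a substantially-more-likely showing (weight is at least 73).
    (c): 73 ≥ 73 [met]
    (d): 65 < 73 [not met]
  Not every element is met, so the union fails to carry Stage II.1.
So the company prevails on this issue.
Per-issue: Issue I → company; Issue II → company. The union must prevail on every issue; overall, the company prevails.

company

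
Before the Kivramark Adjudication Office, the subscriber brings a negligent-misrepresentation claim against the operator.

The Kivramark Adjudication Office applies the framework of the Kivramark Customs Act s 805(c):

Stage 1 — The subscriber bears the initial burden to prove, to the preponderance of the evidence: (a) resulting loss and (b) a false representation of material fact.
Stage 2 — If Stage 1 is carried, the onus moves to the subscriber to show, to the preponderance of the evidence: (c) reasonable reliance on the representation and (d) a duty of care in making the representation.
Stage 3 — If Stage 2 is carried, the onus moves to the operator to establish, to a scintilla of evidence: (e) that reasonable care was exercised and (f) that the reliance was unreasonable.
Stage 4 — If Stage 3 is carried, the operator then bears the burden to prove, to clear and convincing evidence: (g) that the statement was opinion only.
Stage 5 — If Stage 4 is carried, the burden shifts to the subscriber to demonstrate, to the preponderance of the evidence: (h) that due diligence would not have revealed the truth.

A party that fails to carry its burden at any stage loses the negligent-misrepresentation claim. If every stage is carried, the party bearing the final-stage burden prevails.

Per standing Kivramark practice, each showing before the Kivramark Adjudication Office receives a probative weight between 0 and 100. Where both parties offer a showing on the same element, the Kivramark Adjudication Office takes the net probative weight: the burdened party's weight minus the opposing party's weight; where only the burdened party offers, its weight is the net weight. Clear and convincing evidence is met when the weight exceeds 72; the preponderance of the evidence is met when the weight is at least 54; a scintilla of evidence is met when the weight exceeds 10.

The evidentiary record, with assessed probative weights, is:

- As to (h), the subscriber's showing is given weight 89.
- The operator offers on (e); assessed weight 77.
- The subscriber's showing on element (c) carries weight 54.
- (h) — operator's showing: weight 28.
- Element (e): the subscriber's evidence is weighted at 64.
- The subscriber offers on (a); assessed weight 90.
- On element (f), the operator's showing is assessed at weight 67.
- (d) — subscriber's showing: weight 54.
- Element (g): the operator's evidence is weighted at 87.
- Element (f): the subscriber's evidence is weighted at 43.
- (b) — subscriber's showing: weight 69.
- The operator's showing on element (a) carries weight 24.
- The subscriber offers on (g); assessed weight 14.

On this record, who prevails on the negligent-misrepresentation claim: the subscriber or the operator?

subscriber

Stage 1 — burden on subscriber; standard: the preponderance of the evidence (weight is at least 54).
    (a): 90 − 24 = 66 ≥ 54 [met]
    (b): 69 ≥ 54 [met]
  Stage 1 is satisfied; the subscriber continues to bear the burden.
Stage 2 — burden on subscriber; standard: the preponderance of the evidence (weight is at least 54).
    (c): 54 ≥ 54 [met]
    (d): 54 ≥ 54 [met]
  Stage 2 is satisfied; the onus moves to the operator.
Stage 3 — burden on operator; standard: a scintilla of evidence (weight exceeds 10).
    (e): 77 − 64 = 13 > 10 [met]
    (f): 67 − 43 = 24 > 10 [met]
  Stage 3 is satisfied; the operator continues to bear the burden.
Stage 4 — burden on operator; standard: clear and convincing evidence (weight exceeds 72).
    (g): 87 − 14 = 73 > 72 [met]
  Stage 4 is satisfied; the onus moves to the subscriber.
Stage 5 — burden on subscriber; standard: the preponderance of the evidence (weight is at least 54).
    (h): 89 − 28 = 61 ≥ 54 [met]
  The subscriber carries the last stage.
With every stage satisfied, the subscriber prevails.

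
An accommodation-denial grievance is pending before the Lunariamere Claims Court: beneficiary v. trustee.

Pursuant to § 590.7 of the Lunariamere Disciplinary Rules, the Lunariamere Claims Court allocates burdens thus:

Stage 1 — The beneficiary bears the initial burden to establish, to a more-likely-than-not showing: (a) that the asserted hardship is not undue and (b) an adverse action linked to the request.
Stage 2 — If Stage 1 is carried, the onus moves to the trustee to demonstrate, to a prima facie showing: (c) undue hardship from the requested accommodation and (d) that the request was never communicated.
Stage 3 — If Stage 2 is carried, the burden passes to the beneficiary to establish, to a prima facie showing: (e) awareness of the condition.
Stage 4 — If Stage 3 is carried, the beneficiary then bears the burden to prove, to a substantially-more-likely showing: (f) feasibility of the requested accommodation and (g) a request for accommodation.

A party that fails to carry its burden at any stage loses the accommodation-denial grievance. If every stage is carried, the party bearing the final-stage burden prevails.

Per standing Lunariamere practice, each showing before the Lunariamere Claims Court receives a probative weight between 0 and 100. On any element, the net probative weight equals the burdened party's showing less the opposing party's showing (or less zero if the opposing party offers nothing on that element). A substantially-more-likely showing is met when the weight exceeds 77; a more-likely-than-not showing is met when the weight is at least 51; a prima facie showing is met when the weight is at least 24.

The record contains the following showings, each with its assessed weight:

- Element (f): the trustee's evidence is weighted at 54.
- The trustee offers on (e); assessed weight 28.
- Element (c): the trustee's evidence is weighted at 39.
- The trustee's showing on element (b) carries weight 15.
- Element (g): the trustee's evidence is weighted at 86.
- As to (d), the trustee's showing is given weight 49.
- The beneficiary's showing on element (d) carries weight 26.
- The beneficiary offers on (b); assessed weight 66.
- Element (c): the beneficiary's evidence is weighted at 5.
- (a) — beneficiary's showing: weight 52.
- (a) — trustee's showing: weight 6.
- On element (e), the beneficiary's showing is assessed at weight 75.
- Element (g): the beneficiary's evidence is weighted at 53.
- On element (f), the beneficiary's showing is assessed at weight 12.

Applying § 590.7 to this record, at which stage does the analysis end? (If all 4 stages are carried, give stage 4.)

stage 1

Stage 1 (beneficiary, a more-likely-than-not showing, weight is at least 51): (a) net 52−6=46 < 51 — fails; (b) net 66−15=51 ≥ 51 — meets.
  Not every element is met, so the beneficiary fails to carry Stage 1.
The analysis ends at Stage 1; the trustee prevails.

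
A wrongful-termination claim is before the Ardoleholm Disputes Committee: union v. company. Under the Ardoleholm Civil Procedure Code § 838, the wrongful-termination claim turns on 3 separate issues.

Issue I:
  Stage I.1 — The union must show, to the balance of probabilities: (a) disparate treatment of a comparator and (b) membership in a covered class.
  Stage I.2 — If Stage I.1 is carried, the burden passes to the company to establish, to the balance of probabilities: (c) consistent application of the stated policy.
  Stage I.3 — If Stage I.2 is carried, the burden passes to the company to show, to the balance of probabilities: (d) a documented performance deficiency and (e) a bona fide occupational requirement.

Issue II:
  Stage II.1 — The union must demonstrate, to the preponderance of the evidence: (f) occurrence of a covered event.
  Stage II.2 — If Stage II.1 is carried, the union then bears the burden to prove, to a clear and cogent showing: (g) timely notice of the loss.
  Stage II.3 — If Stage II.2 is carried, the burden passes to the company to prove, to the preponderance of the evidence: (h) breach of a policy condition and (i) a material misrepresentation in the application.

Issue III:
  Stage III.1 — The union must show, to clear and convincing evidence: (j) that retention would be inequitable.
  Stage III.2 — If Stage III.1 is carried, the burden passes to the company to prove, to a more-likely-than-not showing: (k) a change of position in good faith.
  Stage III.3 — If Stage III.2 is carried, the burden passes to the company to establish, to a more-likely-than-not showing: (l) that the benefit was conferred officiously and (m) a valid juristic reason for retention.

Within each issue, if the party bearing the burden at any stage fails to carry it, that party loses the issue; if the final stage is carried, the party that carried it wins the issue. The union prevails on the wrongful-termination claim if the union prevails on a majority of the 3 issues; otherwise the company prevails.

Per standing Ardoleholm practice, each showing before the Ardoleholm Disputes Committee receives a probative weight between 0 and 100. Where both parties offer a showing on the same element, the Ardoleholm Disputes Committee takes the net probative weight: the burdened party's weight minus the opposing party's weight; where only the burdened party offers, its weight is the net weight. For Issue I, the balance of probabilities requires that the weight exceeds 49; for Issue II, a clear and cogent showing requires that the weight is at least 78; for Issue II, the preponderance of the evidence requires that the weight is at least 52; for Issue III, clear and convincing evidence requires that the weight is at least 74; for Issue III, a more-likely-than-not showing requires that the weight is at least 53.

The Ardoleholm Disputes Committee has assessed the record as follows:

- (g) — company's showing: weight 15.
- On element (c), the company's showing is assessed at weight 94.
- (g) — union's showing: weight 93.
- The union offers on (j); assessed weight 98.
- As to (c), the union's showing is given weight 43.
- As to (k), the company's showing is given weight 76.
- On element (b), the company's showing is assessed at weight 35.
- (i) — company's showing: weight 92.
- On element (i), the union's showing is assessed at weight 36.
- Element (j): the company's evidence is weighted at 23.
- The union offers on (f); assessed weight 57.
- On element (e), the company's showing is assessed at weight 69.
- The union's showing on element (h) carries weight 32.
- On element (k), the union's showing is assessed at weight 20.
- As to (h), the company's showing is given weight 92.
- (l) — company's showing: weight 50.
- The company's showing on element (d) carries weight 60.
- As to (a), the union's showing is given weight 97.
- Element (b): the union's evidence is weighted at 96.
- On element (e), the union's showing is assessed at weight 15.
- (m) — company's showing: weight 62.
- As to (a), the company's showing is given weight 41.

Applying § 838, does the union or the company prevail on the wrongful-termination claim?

— Issue I —
Stage I.1 — burden on union; standard: the balance of probabilities (weight exceeds 49).
    (a): 97 − 41 = 56 > 49 [met]
    (b): 96 − 35 = 61 > 49 [met]
  All elements met. The burden passes to the company.
Stage I.2 — burden on company; standard: the balance of probabilities (weight exceeds 49).
    (c): 94 − 43 = 51 > 49 [met]
  Stage I.2 is satisfied; the company continues to bear the burden.
Stage I.3 — burden on company; standard: the balance of probabilities (weight exceeds 49).
    (d): 60 > 49 [met]
    (e): 69 − 15 = 54 > 49 [met]
  All elements met at the final stage.
All stages carried — the company prevails on this issue.
— Issue II —
At Stage II.1 the union must meet the preponderance of the evidence (weight is at least 52): on (f) the weight is 57, which does reach 52, so (f) meets the standard.
  Stage II.1 carried; the burden remains with the union.
At Stage II.2 the union must meet a clear and cogent showing (weight is at least 78): on (g) the weight is 93 less the opposing 15 gives net 78, which does reach 78, so (g) meets the standard.
  Stage II.2 is satisfied; the onus moves to the company.
At Stage II.3 the company must meet the preponderance of the evidence (weight is at least 52): on (h) the weight is 92 less the opposing 32 gives net 60, which does reach 52, so (h) meets the standard; on (i) the weight is 92 less the opposing 36 gives net 56, which does reach 52, so (i) meets the standard.
  All elements met at the final stage.
Every stage carried; the company prevails on this issue.
— Issue III —
Stage III.1 — burden on union; standard: clear and convincing evidence (weight is at least 74).
    (j): 98 − 23 = 75 ≥ 74 [met]
  Stage III.1 is satisfied; the onus moves to the company.
Stage III.2 — burden on company; standard: a more-likely-than-not showing (weight is at least 53).
    (k): 76 − 20 = 56 ≥ 53 [met]
  All elements met. The company retains the burden for Stage III.3.
Stage III.3 — burden on company; standard: a more-likely-than-not showing (weight is at least 53).
    (l): 50 < 53 [not met]
    (m): 62 ≥ 53 [met]
  Not every element is met, so the company fails to carry Stage III.3.
The analysis ends at Stage III.3; the union prevails on this issue.
Per-issue: Issue I → company; Issue II → company; Issue III → union. The union must prevail on a majority of issues; overall, the company prevails.

company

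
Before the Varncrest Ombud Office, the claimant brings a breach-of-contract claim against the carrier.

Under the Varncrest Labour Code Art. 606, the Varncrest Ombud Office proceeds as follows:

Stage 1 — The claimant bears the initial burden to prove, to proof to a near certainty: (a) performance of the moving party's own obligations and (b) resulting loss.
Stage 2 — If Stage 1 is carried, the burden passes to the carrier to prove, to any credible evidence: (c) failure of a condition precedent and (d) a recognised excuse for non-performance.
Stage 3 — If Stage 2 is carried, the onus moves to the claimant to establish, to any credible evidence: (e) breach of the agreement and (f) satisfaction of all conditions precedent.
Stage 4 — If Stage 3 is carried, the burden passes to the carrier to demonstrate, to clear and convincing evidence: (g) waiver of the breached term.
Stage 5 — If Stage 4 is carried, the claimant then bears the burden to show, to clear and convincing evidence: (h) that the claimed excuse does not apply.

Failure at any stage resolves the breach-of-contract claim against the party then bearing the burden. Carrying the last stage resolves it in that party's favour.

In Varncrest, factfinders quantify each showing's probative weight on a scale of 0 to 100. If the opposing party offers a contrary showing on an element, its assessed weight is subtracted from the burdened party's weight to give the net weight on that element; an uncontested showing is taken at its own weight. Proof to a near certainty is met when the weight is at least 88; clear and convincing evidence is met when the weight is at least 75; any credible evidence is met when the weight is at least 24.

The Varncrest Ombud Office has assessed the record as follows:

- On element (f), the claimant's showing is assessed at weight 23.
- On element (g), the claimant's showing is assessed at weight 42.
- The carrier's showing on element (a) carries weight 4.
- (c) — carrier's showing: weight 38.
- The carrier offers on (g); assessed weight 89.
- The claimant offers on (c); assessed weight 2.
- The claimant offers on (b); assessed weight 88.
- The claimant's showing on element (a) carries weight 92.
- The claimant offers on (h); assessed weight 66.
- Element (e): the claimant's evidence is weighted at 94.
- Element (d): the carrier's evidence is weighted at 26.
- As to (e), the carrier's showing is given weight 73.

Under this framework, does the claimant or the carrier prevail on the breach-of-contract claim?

Stage 1 — burden on claimant; standard: proof to a near certainty (weight is at least 88).
    (a): 92 − 4 = 88 ≥ 88 [met]
    (b): 88 ≥ 88 [met]
  Stage 1 is satisfied; the onus moves to the carrier.
Stage 2 — burden on carrier; standard: any credible evidence (weight is at least 24).
    (c): 38 − 2 = 36 ≥ 24 [met]
    (d): 26 ≥ 24 [met]
  Stage 2 carried; the burden shifts to the claimant.
Stage 3 — burden on claimant; standard: any credible evidence (weight is at least 24).
    (e): 94 − 73 = 21 < 24 [not met]
    (f): 23 < 24 [not met]
  The claimant does not carry Stage 3.
So the carrier prevails.

carrier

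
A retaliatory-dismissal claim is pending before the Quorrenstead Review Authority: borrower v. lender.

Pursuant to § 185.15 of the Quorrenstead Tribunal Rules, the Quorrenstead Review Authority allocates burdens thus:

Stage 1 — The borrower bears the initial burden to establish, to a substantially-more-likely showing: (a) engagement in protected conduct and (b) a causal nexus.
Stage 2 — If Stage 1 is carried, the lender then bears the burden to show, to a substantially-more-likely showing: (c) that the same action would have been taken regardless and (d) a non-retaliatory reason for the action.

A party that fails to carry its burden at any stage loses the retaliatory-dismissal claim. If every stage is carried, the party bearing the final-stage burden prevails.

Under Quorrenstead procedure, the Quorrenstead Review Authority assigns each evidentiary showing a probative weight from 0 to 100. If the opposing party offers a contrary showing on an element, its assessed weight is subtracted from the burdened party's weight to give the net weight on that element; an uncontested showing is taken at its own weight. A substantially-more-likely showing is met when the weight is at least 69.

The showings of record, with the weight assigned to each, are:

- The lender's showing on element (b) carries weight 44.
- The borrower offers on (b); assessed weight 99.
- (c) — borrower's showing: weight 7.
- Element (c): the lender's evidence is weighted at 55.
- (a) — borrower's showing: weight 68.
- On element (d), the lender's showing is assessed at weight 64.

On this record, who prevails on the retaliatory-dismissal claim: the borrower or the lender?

lender

At Stage 1 the borrower must meet a substantially-more-likely showing (weight is at least 69): on (a) the weight is 68, which does not reach 69, so (a) does not meet the standard; on (b) the weight is 99 less the opposing 44 gives net 55, < 69, so (b) does not meet the standard.
  The borrower does not carry Stage 1.
The analysis ends at Stage 1; the lender prevails.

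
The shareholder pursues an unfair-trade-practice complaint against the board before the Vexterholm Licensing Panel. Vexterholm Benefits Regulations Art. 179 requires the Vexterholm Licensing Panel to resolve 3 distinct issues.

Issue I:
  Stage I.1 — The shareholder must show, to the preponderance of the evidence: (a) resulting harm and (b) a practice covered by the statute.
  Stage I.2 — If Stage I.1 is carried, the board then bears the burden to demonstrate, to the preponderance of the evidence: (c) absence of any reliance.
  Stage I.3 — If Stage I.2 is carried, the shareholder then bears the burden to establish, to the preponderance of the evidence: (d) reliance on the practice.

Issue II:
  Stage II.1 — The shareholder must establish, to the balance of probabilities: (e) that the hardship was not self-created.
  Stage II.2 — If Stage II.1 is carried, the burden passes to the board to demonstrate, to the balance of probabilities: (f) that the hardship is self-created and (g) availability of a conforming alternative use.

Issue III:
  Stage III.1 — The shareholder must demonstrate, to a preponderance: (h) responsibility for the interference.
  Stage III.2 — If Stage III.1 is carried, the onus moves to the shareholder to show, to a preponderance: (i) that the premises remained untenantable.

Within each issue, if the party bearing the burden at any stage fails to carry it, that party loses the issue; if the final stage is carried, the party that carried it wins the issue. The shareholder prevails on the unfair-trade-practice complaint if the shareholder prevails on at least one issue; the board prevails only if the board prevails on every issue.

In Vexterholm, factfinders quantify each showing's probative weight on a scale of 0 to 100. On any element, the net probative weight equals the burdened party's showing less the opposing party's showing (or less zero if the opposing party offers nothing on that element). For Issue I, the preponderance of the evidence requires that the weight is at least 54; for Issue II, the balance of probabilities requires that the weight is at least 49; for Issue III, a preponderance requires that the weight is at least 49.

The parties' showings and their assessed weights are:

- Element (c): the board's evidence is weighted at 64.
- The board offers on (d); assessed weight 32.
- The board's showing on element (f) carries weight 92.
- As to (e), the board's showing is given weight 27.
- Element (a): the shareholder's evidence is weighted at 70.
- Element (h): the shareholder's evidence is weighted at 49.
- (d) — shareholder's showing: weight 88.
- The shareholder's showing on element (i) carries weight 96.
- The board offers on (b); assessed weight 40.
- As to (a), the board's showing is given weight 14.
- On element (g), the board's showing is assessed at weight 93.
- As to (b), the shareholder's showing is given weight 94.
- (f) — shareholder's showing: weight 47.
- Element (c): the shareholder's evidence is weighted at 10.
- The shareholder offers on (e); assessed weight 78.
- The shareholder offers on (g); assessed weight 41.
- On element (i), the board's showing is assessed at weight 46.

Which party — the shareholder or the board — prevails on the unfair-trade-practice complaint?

shareholder

— Issue I —
Stage I.1 (shareholder, the preponderance of the evidence, weight is at least 54): (a) net 70−14=56 ≥ 54 — meets; (b) net 94−40=54 ≥ 54 — meets.
  All elements met. The burden passes to the board.
Stage I.2 (board, the preponderance of the evidence, weight is at least 54): (c) net 64−10=54 ≥ 54 — meets.
  Stage I.2 is satisfied; the onus moves to the shareholder.
Stage I.3 (shareholder, the preponderance of the evidence, weight is at least 54): (d) net 88−32=56 ≥ 54 — meets.
  Stage I.3 carried; the final stage is satisfied.
Every stage carried; the shareholder prevails on this issue.
— Issue II —
At Stage II.1 the shareholder must meet the balance of probabilities (weight is at least 49): on (e) the weight is 78 less the opposing 27 gives net 51, which does reach 49, so (e) meets the standard.
  Stage II.1 is satisfied; the onus moves to the board.
At Stage II.2 the board must meet the balance of probabilities (weight is at least 49): on (f) the weight is 92 less the opposing 47 gives net 45, which does not reach 49, so (f) does not meet the standard; on (g) the weight is 93 less the opposing 41 gives net 52, ≥ 49, so (g) meets the standard.
  Stage II.2 not carried; the board fails its burden.
The shareholder prevails on this issue.
— Issue III —
Stage III.1 — burden on shareholder; standard: a preponderance (weight is at least 49).
    (h): 49 ≥ 49 [met]
  Stage III.1 carried; the burden remains with the shareholder.
Stage III.2 — burden on shareholder; standard: a preponderance (weight is at least 49).
    (i): 96 − 46 = 50 ≥ 49 [met]
  Stage III.2 carried; the final stage is satisfied.
Every stage carried; the shareholder prevails on this issue.
Per-issue: Issue I → shareholder; Issue II → shareholder; Issue III → shareholder. The shareholder must prevail on at least one issue; overall, the shareholder prevails.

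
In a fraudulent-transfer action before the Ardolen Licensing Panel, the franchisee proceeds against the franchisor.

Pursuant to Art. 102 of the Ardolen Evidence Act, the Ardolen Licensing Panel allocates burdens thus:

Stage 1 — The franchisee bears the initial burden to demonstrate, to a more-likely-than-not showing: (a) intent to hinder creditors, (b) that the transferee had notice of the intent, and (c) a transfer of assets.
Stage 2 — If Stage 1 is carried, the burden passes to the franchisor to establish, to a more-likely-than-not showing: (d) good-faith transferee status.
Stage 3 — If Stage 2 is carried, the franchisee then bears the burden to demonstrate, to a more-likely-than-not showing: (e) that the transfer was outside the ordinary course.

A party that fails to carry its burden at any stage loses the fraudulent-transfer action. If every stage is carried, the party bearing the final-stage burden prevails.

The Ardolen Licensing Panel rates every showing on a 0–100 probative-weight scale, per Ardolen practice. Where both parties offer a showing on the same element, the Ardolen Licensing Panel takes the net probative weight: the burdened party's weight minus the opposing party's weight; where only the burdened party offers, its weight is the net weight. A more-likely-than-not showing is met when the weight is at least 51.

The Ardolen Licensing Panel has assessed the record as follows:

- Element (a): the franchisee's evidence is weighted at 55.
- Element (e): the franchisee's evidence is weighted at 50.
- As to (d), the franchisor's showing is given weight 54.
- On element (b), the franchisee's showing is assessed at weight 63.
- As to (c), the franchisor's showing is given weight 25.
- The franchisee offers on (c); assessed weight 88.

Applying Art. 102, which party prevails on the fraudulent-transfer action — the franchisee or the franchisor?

Stage 1 (franchisee, a more-likely-than-not showing, weight is at least 51): (a) 55 ≥ 51 — meets; (b) 63 ≥ 51 — meets; (c) net 88−25=63 ≥ 51 — meets.
  Stage 1 is satisfied; the onus moves to the franchisor.
Stage 2 (franchisor, a more-likely-than-not showing, weight is at least 51): (d) 54 ≥ 51 — meets.
  The franchisor carries Stage 2; the franchisee now bears the burden.
Stage 3 (franchisee, a more-likely-than-not showing, weight is at least 51): (e) 50 < 51 — fails.
  Stage 3 not carried; the franchisee fails its burden.
So the franchisor prevails.

franchisor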